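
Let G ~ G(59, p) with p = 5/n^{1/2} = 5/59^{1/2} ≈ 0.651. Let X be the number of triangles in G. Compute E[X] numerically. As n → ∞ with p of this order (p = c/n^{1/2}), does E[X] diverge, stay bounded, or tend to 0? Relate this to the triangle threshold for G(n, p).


Number of potential triangles: C(59, 3) = 32509.
Each occurs with probability p³ ≈ (0.651)³ ≈ 2.75824e-01.
By linearity: E[X] = C(59, 3)·p³ ≈ 32509 · 2.75824e-01 ≈ 8966.761.
Since α = 1/2 < 1, p = c/n^{1/2} ≫ 1/n is above the triangle threshold p ~ 1/n. Asymptotically E[X] ~ (c³/6)·n^{3(1−α)} = (5³/6)·n^{1.5} → ∞; triangles are abundant w.h.p.

E[X] ≈ 8966.761; in regime p = Θ(1/n^{1/2}) E[X] diverges (above the triangle threshold p ~ 1/n).


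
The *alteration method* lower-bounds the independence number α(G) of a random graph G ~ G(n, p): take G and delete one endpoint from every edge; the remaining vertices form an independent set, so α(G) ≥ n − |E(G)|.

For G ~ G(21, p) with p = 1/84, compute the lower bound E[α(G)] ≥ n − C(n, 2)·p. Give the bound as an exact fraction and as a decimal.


E[|E(G)|] = C(21, 2)·p = 210 · (1/84) = 5/2.
E[α(G)] ≥ n − E[|E(G)|] = 21 − 5/2 = 37/2.
Numerically: ≈ 18.500.
(This is only a lower bound; the true E[α(G)] may be larger.)

E[α(G)] ≥ 37/2 ≈ 18.500.


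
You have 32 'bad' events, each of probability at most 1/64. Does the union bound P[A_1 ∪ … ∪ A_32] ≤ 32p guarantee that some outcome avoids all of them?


Union bound: P[∪_{i=1}^{32} A_i] ≤ Σ_i P[A_i] ≤ 32·p = 32·(1/64) = 1/2.
Numerically: 1/2 ≈ 0.5000000.
Is 1/2 < 1? YES.
Since P[∪ A_i] ≤ 1/2 < 1, the complement has P[∩ A_i^c] ≥ 1 − 1/2 = 1/2 > 0, so some outcome avoids every A_i.

32·p = 1/2 ≈ 0.5000000; existence CERTIFIED by the union bound.


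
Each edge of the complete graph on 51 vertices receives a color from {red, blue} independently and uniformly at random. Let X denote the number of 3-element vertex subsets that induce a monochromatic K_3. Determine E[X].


Let X = Σ_S X_S over the C(51, 3) = 20825 subsets S of size 3, where X_S = 1 if the K_3 on S is monochromatic.
For a fixed S, the K_3 on S has C(3, 2) = 3 edges. P[all 3 edges red] = (1/2)^3, and likewise for blue, so P[monochromatic] = 2·(1/2)^3 = 2^{1 − 3} = 1/4.
By linearity of expectation: E[X] = C(51, 3) · 2^{1 − 3} = 20825 · 1/4 = 20825/4.
Numerically: E[X] ≈ 5206.250.

E[X] = C(51,3)·2^(1−C(3,2)) = 20825/4 ≈ 5206.250.


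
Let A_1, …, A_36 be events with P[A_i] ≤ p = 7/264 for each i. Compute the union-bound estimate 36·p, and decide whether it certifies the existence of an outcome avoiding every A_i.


Union bound: P[∪_{i=1}^{36} A_i] ≤ Σ_i P[A_i] ≤ 36·p = 36·(7/264) = 21/22.
Numerically: 21/22 ≈ 0.9545455.
Is 21/22 < 1? YES.
Since P[∪ A_i] ≤ 21/22 < 1, the complement has P[∩ A_i^c] ≥ 1 − 21/22 = 1/22 > 0, so some outcome avoids every A_i.

36·p = 21/22 ≈ 0.9545455; existence CERTIFIED by the union bound.


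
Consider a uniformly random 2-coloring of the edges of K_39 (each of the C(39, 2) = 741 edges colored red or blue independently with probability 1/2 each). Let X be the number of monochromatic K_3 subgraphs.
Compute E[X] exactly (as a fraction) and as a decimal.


Let X = Σ_S X_S over the C(39, 3) = 9139 subsets S of size 3, where X_S = 1 if the K_3 on S is monochromatic.
For a fixed S, the K_3 on S has C(3, 2) = 3 edges. P[all 3 edges red] = (1/2)^3, and likewise for blue, so P[monochromatic] = 2·(1/2)^3 = 2^{1 − 3} = 1/4.
By linearity of expectation: E[X] = C(39, 3) · 2^{1 − 3} = 9139 · 1/4 = 9139/4.
Numerically: E[X] ≈ 2284.75000.

E[X] = C(39,3)·2^(1−C(3,2)) = 9139/4 ≈ 2284.75000.


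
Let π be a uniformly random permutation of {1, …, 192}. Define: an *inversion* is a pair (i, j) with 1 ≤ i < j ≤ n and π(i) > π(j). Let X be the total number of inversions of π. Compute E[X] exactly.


Write X = Σ X_I over the C(192, 2) = 18336 pairs i < j, with X_I the indicator of one inversion.
There are 18336 indicators.
For each fixed pair i < j, the values π(i) and π(j) are two distinct elements of {1, …, 192} in uniformly random order; by symmetry P[π(i) > π(j)] = 1/2.
By linearity: E[X] = 18336 · (1/2) = C(192, 2) · (1/2) = 18336/2 = 9168 ≈ 9168.0000.

E[X] = 9168 = 9168.0000.


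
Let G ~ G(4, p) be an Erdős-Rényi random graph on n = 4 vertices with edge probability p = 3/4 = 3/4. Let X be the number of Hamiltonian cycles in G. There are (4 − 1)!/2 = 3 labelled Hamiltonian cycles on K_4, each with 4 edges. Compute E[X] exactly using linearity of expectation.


K_4 has (4 − 1)!/2 = 3 labelled Hamiltonian cycles.
For each such Hamiltonian cycle H, let X_H = 1 if all 4 edges of H are present in G. Then P[X_H = 1] = p^{4} = (3/4)^{4} = 81/256.
By linearity of expectation: E[X] = Σ_H E[X_H] = 3 · p^{4} = 3 · 81/256 = 243/256.
Numerically: E[X] ≈ 0.949.

E[X] = 3 · (3/4)^{4} = 243/256 ≈ 0.949.


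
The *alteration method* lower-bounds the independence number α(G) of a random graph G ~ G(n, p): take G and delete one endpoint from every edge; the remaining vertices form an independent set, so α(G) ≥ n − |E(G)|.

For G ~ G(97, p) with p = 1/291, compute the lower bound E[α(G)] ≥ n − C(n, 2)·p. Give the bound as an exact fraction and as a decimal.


E[|E(G)|] = C(97, 2)·p = 4656 · (1/291) = 16.
E[α(G)] ≥ n − E[|E(G)|] = 97 − 16 = 81.
Numerically: ≈ 81.00000.
(This is only a lower bound; the true E[α(G)] may be larger.)

E[α(G)] ≥ 81 ≈ 81.00000.


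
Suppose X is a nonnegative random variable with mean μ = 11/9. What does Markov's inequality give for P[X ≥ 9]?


μ = E[X] = 11/9, a = 9.
Markov: P[X ≥ 9] ≤ μ/a = (11/9)/9 = 11/81.
Numerically: ≈ 0.13580.
(Since a = 9 > μ = 1.22222, the bound 11/81 is < 1 and informative.)

P[X ≥ 9] ≤ 11/81 ≈ 0.13580.


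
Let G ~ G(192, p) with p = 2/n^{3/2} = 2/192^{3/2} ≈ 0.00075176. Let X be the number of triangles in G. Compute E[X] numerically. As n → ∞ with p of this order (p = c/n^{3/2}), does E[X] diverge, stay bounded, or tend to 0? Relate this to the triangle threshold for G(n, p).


Number of potential triangles: C(192, 3) = 1161280.
Each occurs with probability p³ ≈ (0.00075176)³ ≈ 4.2484886e-10.
By linearity: E[X] = C(192, 3)·p³ ≈ 1161280 · 4.2484886e-10 ≈ 0.00049.
Since α = 3/2 > 1, p = c/n^{3/2} = o(1/n) is below the triangle threshold p ~ 1/n. Asymptotically E[X] ~ (c³/6)·n^{3(1−α)} = (2³/6)·n^{-1.5} → 0, so by Markov's inequality G has no triangles w.h.p.

E[X] ≈ 0.00049; in regime p = Θ(1/n^{3/2}) E[X] tends to 0 (below the triangle threshold p ~ 1/n).


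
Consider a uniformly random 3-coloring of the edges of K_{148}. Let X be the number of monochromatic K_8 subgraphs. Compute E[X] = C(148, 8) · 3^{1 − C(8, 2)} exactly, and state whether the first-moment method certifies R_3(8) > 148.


E[X] = C(148, 8) · 3^{1 − 28} = 4709614623714 · 3^{−27} = 4709614623714/7625597484987.
As a reduced fraction: E[X] = 523290513746/847288609443 ≈ 0.617606.
Is E[X] < 1? YES.
Since E[X] < 1, there exists a 3-coloring of K_{148} with no monochromatic K_8; hence R_3(8) > 148.

E[X] = 523290513746/847288609443 ≈ 0.617606; E[X] < 1, so R_3(8) > 148.


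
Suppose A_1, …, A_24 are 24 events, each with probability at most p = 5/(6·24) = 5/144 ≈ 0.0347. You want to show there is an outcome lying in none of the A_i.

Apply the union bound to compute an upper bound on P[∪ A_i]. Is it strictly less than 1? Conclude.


Union bound: P[∪_{i=1}^{24} A_i] ≤ Σ_i P[A_i] ≤ 24·p = 24·(5/144) = 5/6.
Numerically: 5/6 ≈ 0.8333.
Is 5/6 < 1? YES.
Since P[∪ A_i] ≤ 5/6 < 1, the complement has P[∩ A_i^c] ≥ 1 − 5/6 = 1/6 > 0, so some outcome avoids every A_i.

24·p = 5/6 ≈ 0.8333; existence CERTIFIED by the union bound.


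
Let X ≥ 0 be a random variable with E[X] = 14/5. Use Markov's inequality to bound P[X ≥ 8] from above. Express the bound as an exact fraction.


μ = E[X] = 14/5, a = 8.
Markov: P[X ≥ 8] ≤ μ/a = (14/5)/8 = 7/20.
Numerically: ≈ 0.350.
(Since a = 8 > μ = 2.800, the bound 7/20 is < 1 and informative.)

P[X ≥ 8] ≤ 7/20 ≈ 0.350.


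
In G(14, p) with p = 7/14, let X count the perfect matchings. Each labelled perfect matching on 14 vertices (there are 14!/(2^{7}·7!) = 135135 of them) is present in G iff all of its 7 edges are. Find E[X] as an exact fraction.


K_14 has 14!/(2^{7}·7!) = 135135 labelled perfect matchings.
For each such perfect matching H, let X_H = 1 if all 7 edges of H are present in G. Then P[X_H = 1] = p^{7} = (1/2)^{7} = 1/128.
Summing the indicators: E[X] = Σ_H E[X_H] = 135135 · p^{7} = 135135 · 1/128 = 135135/128.
Numerically: E[X] ≈ 1055.7.

E[X] = 135135 · (1/2)^{7} = 135135/128 ≈ 1055.7.


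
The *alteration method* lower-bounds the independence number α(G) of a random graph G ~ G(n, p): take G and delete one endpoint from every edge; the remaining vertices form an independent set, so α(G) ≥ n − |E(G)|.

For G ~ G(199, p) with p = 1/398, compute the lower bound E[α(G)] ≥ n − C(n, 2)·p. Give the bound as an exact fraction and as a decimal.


E[|E(G)|] = C(199, 2)·p = 19701 · (1/398) = 99/2.
E[α(G)] ≥ n − E[|E(G)|] = 199 − 99/2 = 299/2.
Numerically: ≈ 149.500000.
(This is only a lower bound; the true E[α(G)] may be larger.)

E[α(G)] ≥ 299/2 ≈ 149.500000.


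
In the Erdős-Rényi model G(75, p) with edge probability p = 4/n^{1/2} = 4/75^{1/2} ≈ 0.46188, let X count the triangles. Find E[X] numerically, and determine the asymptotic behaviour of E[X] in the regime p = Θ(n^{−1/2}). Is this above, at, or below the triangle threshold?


Number of potential triangles: C(75, 3) = 67525.
Each occurs with probability p³ ≈ (0.46188)³ ≈ 9.85344459e-02.
By linearity: E[X] = C(75, 3)·p³ ≈ 67525 · 9.85344459e-02 ≈ 6653.538462.
Since α = 1/2 < 1, p = c/n^{1/2} ≫ 1/n is above the triangle threshold p ~ 1/n. Asymptotically E[X] ~ (c³/6)·n^{3(1−α)} = (4³/6)·n^{1.5} → ∞; triangles are abundant w.h.p.

E[X] ≈ 6653.538462; in regime p = Θ(1/n^{1/2}) E[X] diverges (above the triangle threshold p ~ 1/n).


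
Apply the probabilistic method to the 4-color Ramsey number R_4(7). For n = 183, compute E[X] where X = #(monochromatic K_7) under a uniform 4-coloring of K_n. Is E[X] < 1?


E[X] = C(183, 7) · 4^{1 − 21} = 1214197462413 · 4^{−20} = 1214197462413/1099511627776.
As a reduced fraction: E[X] = 1214197462413/1099511627776 ≈ 1.1043062.
Is E[X] < 1? NO.
Since E[X] ≥ 1, the first-moment bound is inconclusive at n = 183; it does NOT by itself certify R_4(7) > 183.

E[X] = 1214197462413/1099511627776 ≈ 1.1043062; E[X] ≥ 1; first-moment method inconclusive here.


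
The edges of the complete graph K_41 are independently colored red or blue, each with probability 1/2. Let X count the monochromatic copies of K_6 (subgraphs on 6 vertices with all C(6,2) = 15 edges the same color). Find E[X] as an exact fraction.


Let X = Σ_S X_S over the C(41, 6) = 4496388 subsets S of size 6, where X_S = 1 if the K_6 on S is monochromatic.
For a fixed S, the K_6 on S has C(6, 2) = 15 edges. P[all 15 edges red] = (1/2)^15, and likewise for blue, so P[monochromatic] = 2·(1/2)^15 = 2^{1 − 15} = 1/16384.
By linearity of expectation: E[X] = C(41, 6) · 2^{1 − 15} = 4496388 · 1/16384 = 1124097/4096.
Numerically: E[X] ≈ 274.4377.

E[X] = C(41,6)·2^(1−C(6,2)) = 1124097/4096 ≈ 274.4377.


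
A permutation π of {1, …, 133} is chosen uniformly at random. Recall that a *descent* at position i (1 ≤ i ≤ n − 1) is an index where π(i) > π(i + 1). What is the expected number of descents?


Write X = Σ X_I over i = 1, …, 132, with X_I the indicator of one descent.
There are 132 indicators.
For each fixed i, the pair (π(i), π(i+1)) is a uniformly random ordered pair of distinct values from {1, …, 133}; by symmetry P[π(i) > π(i+1)] = 1/2.
By linearity: E[X] = 132 · (1/2) = (133 − 1) · (1/2) = 66 ≈ 66.000000.

E[X] = 66 = 66.000000.


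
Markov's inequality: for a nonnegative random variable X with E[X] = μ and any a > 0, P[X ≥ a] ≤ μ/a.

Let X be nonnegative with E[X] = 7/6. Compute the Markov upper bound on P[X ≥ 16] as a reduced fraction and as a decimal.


μ = E[X] = 7/6, a = 16.
Markov: P[X ≥ 16] ≤ μ/a = (7/6)/16 = 7/96.
Numerically: ≈ 0.073.
(Since a = 16 > μ = 1.167, the bound 7/96 is < 1 and informative.)

P[X ≥ 16] ≤ 7/96 ≈ 0.073.


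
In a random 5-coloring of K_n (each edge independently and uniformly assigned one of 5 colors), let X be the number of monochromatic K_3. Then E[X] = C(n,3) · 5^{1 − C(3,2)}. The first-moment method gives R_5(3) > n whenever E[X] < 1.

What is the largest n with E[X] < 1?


We need C(n, 3) · 5^{1 − 3} < 1, i.e. C(n, 3) < 5^{3 − 1} = 25.
Check values of n near the boundary:
  n = 3: C(3, 3) = 1; 1 < 25? YES
  n = 4: C(4, 3) = 4; 4 < 25? YES
  n = 5: C(5, 3) = 10; 10 < 25? YES
  n = 6: C(6, 3) = 20; 20 < 25? YES
  n = 7: C(7, 3) = 35; 35 < 25? NO
  n = 8: C(8, 3) = 56; 56 < 25? NO
The largest n with C(n, 3) < 25 is n = 6 (where E[X] = 4/5 ≈ 0.800000). Hence R_5(3) > 6, i.e. R_5(3) ≥ 7.

Largest n = 6; hence R_5(3) > 6.


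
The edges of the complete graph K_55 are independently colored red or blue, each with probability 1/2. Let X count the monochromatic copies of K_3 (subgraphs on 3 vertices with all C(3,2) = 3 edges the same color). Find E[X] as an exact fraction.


Let X = Σ_S X_S over the C(55, 3) = 26235 subsets S of size 3, where X_S = 1 if the K_3 on S is monochromatic.
For a fixed S, the K_3 on S has C(3, 2) = 3 edges. P[all 3 edges red] = (1/2)^3, and likewise for blue, so P[monochromatic] = 2·(1/2)^3 = 2^{1 − 3} = 1/4.
By linearity of expectation: E[X] = C(55, 3) · 2^{1 − 3} = 26235 · 1/4 = 26235/4.
Numerically: E[X] ≈ 6558.750.

E[X] = C(55,3)·2^(1−C(3,2)) = 26235/4 ≈ 6558.750.


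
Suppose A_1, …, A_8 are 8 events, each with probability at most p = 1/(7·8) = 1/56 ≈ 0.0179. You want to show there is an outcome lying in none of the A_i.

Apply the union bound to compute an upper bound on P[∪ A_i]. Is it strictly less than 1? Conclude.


Union bound: P[∪_{i=1}^{8} A_i] ≤ Σ_i P[A_i] ≤ 8·p = 8·(1/56) = 1/7.
Numerically: 1/7 ≈ 0.1429.
Is 1/7 < 1? YES.
Since P[∪ A_i] ≤ 1/7 < 1, the complement has P[∩ A_i^c] ≥ 1 − 1/7 = 6/7 > 0, so some outcome avoids every A_i.

8·p = 1/7 ≈ 0.1429; existence CERTIFIED by the union bound.


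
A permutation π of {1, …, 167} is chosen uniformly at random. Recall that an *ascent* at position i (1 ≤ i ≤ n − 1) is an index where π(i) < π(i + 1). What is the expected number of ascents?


Write X = Σ X_I over i = 1, …, 166, with X_I the indicator of one ascent.
There are 166 indicators.
For each fixed i, the pair (π(i), π(i+1)) is a uniformly random ordered pair of distinct values from {1, …, 167}; by symmetry P[π(i) < π(i+1)] = 1/2.
By linearity: E[X] = 166 · (1/2) = (167 − 1) · (1/2) = 83 ≈ 83.0000.

E[X] = 83 = 83.0000.


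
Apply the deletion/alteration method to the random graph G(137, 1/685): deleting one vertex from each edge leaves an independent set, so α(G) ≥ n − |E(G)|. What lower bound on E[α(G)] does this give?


E[|E(G)|] = C(137, 2)·p = 9316 · (1/685) = 68/5.
E[α(G)] ≥ n − E[|E(G)|] = 137 − 68/5 = 617/5.
Numerically: ≈ 123.40000.
(This is only a lower bound; the true E[α(G)] may be larger.)

E[α(G)] ≥ 617/5 ≈ 123.40000.


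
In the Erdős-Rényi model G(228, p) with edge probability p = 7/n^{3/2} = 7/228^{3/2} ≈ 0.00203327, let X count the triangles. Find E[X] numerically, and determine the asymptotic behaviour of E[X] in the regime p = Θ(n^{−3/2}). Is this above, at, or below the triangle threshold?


Number of potential triangles: C(228, 3) = 1949476.
Each occurs with probability p³ ≈ (0.00203327)³ ≈ 8.40595980e-09.
By linearity: E[X] = C(228, 3)·p³ ≈ 1949476 · 8.40595980e-09 ≈ 0.016387.
Since α = 3/2 > 1, p = c/n^{3/2} = o(1/n) is below the triangle threshold p ~ 1/n. Asymptotically E[X] ~ (c³/6)·n^{3(1−α)} = (7³/6)·n^{-1.5} → 0, so by Markov's inequality G has no triangles w.h.p.

E[X] ≈ 0.016387; in regime p = Θ(1/n^{3/2}) E[X] tends to 0 (below the triangle threshold p ~ 1/n).


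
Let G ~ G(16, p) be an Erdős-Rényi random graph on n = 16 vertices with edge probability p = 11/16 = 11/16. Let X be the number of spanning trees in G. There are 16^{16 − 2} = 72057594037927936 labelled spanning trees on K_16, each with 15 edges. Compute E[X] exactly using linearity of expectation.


K_16 has 16^{16 − 2} = 72057594037927936 labelled spanning trees.
For each such spanning tree H, let X_H = 1 if all 15 edges of H are present in G. Then P[X_H = 1] = p^{15} = (11/16)^{15} = 4177248169415651/1152921504606846976.
By linearity: E[X] = Σ_H E[X_H] = 72057594037927936 · p^{15} = 72057594037927936 · 4177248169415651/1152921504606846976 = 4177248169415651/16.
Numerically: E[X] ≈ 2.6108e+14.

E[X] = 72057594037927936 · (11/16)^{15} = 4177248169415651/16 ≈ 2.6108e+14.


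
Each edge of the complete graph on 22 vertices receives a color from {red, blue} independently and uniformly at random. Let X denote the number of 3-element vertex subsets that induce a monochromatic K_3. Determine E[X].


Let X = Σ_S X_S over the C(22, 3) = 1540 subsets S of size 3, where X_S = 1 if the K_3 on S is monochromatic.
For a fixed S, the K_3 on S has C(3, 2) = 3 edges. P[all 3 edges red] = (1/2)^3, and likewise for blue, so P[monochromatic] = 2·(1/2)^3 = 2^{1 − 3} = 1/4.
By linearity of expectation: E[X] = C(22, 3) · 2^{1 − 3} = 1540 · 1/4 = 385.
Numerically: E[X] ≈ 385.000.

E[X] = C(22,3)·2^(1−C(3,2)) = 385 ≈ 385.000.


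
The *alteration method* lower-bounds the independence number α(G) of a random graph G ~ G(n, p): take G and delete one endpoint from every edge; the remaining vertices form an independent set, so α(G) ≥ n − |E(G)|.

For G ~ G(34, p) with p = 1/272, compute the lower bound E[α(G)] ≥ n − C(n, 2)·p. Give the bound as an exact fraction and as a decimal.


E[|E(G)|] = C(34, 2)·p = 561 · (1/272) = 33/16.
E[α(G)] ≥ n − E[|E(G)|] = 34 − 33/16 = 511/16.
Numerically: ≈ 31.93750.
(This is only a lower bound; the true E[α(G)] may be larger.)

E[α(G)] ≥ 511/16 ≈ 31.93750.


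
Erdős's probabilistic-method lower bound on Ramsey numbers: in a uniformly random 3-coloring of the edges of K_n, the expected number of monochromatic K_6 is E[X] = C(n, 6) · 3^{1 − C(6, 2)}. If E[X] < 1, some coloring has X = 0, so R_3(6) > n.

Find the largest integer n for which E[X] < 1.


We need C(n, 6) · 3^{1 − 15} < 1, i.e. C(n, 6) < 3^{15 − 1} = 4782969.
Check values of n near the boundary:
  n = 40: C(40, 6) = 3838380; 3838380 < 4782969? YES
  n = 41: C(41, 6) = 4496388; 4496388 < 4782969? YES
  n = 42: C(42, 6) = 5245786; 5245786 < 4782969? NO
  n = 43: C(43, 6) = 6096454; 6096454 < 4782969? NO
  n = 44: C(44, 6) = 7059052; 7059052 < 4782969? NO
The largest n with C(n, 6) < 4782969 is n = 41 (where E[X] = 1498796/1594323 ≈ 0.94008). Hence R_3(6) > 41, i.e. R_3(6) ≥ 42.

Largest n = 41; hence R_3(6) > 41.


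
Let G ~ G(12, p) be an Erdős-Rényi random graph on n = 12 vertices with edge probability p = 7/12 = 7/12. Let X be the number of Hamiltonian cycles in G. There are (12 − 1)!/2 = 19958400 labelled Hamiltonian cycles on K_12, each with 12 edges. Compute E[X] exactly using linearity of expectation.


K_12 has (12 − 1)!/2 = 19958400 labelled Hamiltonian cycles.
For each such Hamiltonian cycle H, let X_H = 1 if all 12 edges of H are present in G. Then P[X_H = 1] = p^{12} = (7/12)^{12} = 13841287201/8916100448256.
By linearity: E[X] = Σ_H E[X_H] = 19958400 · p^{12} = 19958400 · 13841287201/8916100448256 = 26644477861925/859963392.
Numerically: E[X] ≈ 30983.3.

E[X] = 19958400 · (7/12)^{12} = 26644477861925/859963392 ≈ 30983.3.


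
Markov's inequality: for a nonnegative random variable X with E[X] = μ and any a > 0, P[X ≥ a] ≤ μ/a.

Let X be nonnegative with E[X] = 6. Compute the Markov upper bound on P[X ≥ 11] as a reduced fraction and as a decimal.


μ = E[X] = 6, a = 11.
Markov: P[X ≥ 11] ≤ μ/a = (6)/11 = 6/11.
Numerically: ≈ 0.545455.
(Since a = 11 > μ = 6.000000, the bound 6/11 is < 1 and informative.)

P[X ≥ 11] ≤ 6/11 ≈ 0.545455.


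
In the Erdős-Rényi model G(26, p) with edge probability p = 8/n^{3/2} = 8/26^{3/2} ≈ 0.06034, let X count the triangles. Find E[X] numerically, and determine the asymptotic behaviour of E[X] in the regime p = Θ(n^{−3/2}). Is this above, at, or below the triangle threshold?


Number of potential triangles: C(26, 3) = 2600.
Each occurs with probability p³ ≈ (0.06034)³ ≈ 2.197303e-04.
By linearity: E[X] = C(26, 3)·p³ ≈ 2600 · 2.197303e-04 ≈ 0.5713.
Since α = 3/2 > 1, p = c/n^{3/2} = o(1/n) is below the triangle threshold p ~ 1/n. Asymptotically E[X] ~ (c³/6)·n^{3(1−α)} = (8³/6)·n^{-1.5} → 0, so by Markov's inequality G has no triangles w.h.p.

E[X] ≈ 0.5713; in regime p = Θ(1/n^{3/2}) E[X] tends to 0 (below the triangle threshold p ~ 1/n).


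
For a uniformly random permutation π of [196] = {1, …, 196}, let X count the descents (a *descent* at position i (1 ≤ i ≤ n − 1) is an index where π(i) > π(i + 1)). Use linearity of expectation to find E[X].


Write X = Σ X_I over i = 1, …, 195, with X_I the indicator of one descent.
There are 195 indicators.
For each fixed i, the pair (π(i), π(i+1)) is a uniformly random ordered pair of distinct values from {1, …, 196}; by symmetry P[π(i) > π(i+1)] = 1/2.
By linearity: E[X] = 195 · (1/2) = (196 − 1) · (1/2) = 195/2 ≈ 97.5000.

E[X] = 195/2 = 97.5000.


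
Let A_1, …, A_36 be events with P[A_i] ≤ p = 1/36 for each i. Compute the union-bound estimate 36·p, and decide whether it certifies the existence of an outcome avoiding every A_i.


Union bound: P[∪_{i=1}^{36} A_i] ≤ Σ_i P[A_i] ≤ 36·p = 36·(1/36) = 1.
Numerically: 1 ≈ 1.00000.
Is 1 < 1? NO.
Since the bound 1 is ≥ 1, the union bound is uninformative here; it does NOT by itself certify existence.

36·p = 1 ≈ 1.00000; existence NOT certified by the union bound.


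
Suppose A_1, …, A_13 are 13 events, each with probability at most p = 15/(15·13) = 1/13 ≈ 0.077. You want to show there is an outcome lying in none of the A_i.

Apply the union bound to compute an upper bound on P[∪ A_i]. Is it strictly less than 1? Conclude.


Union bound: P[∪_{i=1}^{13} A_i] ≤ Σ_i P[A_i] ≤ 13·p = 13·(1/13) = 1.
Numerically: 1 ≈ 1.000.
Is 1 < 1? NO.
Since the bound 1 is ≥ 1, the union bound is uninformative here; it does NOT by itself certify existence.

13·p = 1 ≈ 1.000; existence NOT certified by the union bound.


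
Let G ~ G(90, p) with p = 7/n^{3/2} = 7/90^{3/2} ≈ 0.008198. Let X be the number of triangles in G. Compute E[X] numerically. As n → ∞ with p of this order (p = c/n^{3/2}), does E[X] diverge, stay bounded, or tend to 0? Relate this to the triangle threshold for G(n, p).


Number of potential triangles: C(90, 3) = 117480.
Each occurs with probability p³ ≈ (0.008198)³ ≈ 5.510650e-07.
By linearity: E[X] = C(90, 3)·p³ ≈ 117480 · 5.510650e-07 ≈ 0.0647.
Since α = 3/2 > 1, p = c/n^{3/2} = o(1/n) is below the triangle threshold p ~ 1/n. Asymptotically E[X] ~ (c³/6)·n^{3(1−α)} = (7³/6)·n^{-1.5} → 0, so by Markov's inequality G has no triangles w.h.p.

E[X] ≈ 0.0647; in regime p = Θ(1/n^{3/2}) E[X] tends to 0 (below the triangle threshold p ~ 1/n).


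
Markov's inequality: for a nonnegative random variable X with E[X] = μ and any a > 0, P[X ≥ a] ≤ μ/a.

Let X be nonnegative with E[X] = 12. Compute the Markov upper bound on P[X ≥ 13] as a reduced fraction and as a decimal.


μ = E[X] = 12, a = 13.
Markov: P[X ≥ 13] ≤ μ/a = (12)/13 = 12/13.
Numerically: ≈ 0.92308.
(Since a = 13 > μ = 12.00000, the bound 12/13 is < 1 and informative.)

P[X ≥ 13] ≤ 12/13 ≈ 0.92308.


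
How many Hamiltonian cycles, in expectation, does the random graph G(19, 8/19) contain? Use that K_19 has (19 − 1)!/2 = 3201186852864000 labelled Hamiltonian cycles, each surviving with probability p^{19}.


K_19 has (19 − 1)!/2 = 3201186852864000 labelled Hamiltonian cycles.
For each such Hamiltonian cycle H, let X_H = 1 if all 19 edges of H are present in G. Then P[X_H = 1] = p^{19} = (8/19)^{19} = 144115188075855872/1978419655660313589123979.
Summing the indicators: E[X] = Σ_H E[X_H] = 3201186852864000 · p^{19} = 3201186852864000 · 144115188075855872/1978419655660313589123979 = 461339645366452518590934417408000/1978419655660313589123979.
Numerically: E[X] ≈ 2.3319e+08.

E[X] = 3201186852864000 · (8/19)^{19} = 461339645366452518590934417408000/1978419655660313589123979 ≈ 2.3319e+08.


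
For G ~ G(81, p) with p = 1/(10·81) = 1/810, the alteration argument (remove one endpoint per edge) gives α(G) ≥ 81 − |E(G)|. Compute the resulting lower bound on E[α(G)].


E[|E(G)|] = C(81, 2)·p = 3240 · (1/810) = 4.
E[α(G)] ≥ n − E[|E(G)|] = 81 − 4 = 77.
Numerically: ≈ 77.000.
(This is only a lower bound; the true E[α(G)] may be larger.)

E[α(G)] ≥ 77 ≈ 77.000.


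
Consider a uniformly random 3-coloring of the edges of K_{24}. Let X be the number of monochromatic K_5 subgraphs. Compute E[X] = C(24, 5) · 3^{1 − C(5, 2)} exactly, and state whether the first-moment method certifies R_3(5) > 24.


E[X] = C(24, 5) · 3^{1 − 10} = 42504 · 3^{−9} = 42504/19683.
As a reduced fraction: E[X] = 14168/6561 ≈ 2.15943.
Is E[X] < 1? NO.
Since E[X] ≥ 1, the first-moment bound is inconclusive at n = 24; it does NOT by itself certify R_3(5) > 24.

E[X] = 14168/6561 ≈ 2.15943; E[X] ≥ 1; first-moment method inconclusive here.


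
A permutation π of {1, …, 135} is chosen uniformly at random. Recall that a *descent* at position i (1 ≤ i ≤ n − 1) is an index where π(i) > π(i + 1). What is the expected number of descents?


Write X = Σ X_I over i = 1, …, 134, with X_I the indicator of one descent.
There are 134 indicators.
For each fixed i, the pair (π(i), π(i+1)) is a uniformly random ordered pair of distinct values from {1, …, 135}; by symmetry P[π(i) > π(i+1)] = 1/2.
By linearity: E[X] = 134 · (1/2) = (135 − 1) · (1/2) = 67 ≈ 67.000.

E[X] = 67 = 67.000.


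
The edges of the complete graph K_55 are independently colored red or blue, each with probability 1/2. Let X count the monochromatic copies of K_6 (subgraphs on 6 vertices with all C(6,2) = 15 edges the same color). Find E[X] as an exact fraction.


Let X = Σ_S X_S over the C(55, 6) = 28989675 subsets S of size 6, where X_S = 1 if the K_6 on S is monochromatic.
For a fixed S, the K_6 on S has C(6, 2) = 15 edges. P[all 15 edges red] = (1/2)^15, and likewise for blue, so P[monochromatic] = 2·(1/2)^15 = 2^{1 − 15} = 1/16384.
By linearity: E[X] = C(55, 6) · 2^{1 − 15} = 28989675 · 1/16384 = 28989675/16384.
Numerically: E[X] ≈ 1769.38934.

E[X] = C(55,6)·2^(1−C(6,2)) = 28989675/16384 ≈ 1769.38934.


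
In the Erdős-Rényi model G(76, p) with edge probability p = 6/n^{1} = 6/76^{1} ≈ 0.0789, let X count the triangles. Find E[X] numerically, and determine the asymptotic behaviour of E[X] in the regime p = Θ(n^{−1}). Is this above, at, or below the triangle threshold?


Number of potential triangles: C(76, 3) = 70300.
Each occurs with probability p³ ≈ (0.0789)³ ≈ 4.92054e-04.
By linearity: E[X] = C(76, 3)·p³ ≈ 70300 · 4.92054e-04 ≈ 34.591.
Here α = 1, so p = 6/n is exactly at the triangle threshold p ~ 1/n. Asymptotically E[X] → c³/6 = 6³/6 = 36 ≈ 36.000, a bounded constant. In this regime the triangle count is asymptotically Poisson(c³/6).

E[X] ≈ 34.591; in regime p = Θ(1/n^{1}) E[X] stays bounded (at the triangle threshold p ~ 1/n).


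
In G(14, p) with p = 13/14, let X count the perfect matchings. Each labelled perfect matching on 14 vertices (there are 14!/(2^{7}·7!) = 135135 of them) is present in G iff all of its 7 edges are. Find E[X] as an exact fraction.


K_14 has 14!/(2^{7}·7!) = 135135 labelled perfect matchings.
For each such perfect matching H, let X_H = 1 if all 7 edges of H are present in G. Then P[X_H = 1] = p^{7} = (13/14)^{7} = 62748517/105413504.
Summing the indicators: E[X] = Σ_H E[X_H] = 135135 · p^{7} = 135135 · 62748517/105413504 = 1211360120685/15059072.
Numerically: E[X] ≈ 8.044e+04.

E[X] = 135135 · (13/14)^{7} = 1211360120685/15059072 ≈ 8.044e+04.


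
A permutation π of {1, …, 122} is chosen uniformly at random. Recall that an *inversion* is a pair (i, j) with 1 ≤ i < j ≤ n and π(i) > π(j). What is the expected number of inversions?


Write X = Σ X_I over the C(122, 2) = 7381 pairs i < j, with X_I the indicator of one inversion.
There are 7381 indicators.
For each fixed pair i < j, the values π(i) and π(j) are two distinct elements of {1, …, 122} in uniformly random order; by symmetry P[π(i) > π(j)] = 1/2.
By linearity: E[X] = 7381 · (1/2) = C(122, 2) · (1/2) = 7381/2 = 7381/2 ≈ 3690.500000.

E[X] = 7381/2 = 3690.500000.


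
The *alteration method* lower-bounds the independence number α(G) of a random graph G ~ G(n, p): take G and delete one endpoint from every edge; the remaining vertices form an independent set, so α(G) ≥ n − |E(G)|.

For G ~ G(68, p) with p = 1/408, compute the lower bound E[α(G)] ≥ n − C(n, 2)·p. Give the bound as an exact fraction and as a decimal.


E[|E(G)|] = C(68, 2)·p = 2278 · (1/408) = 67/12.
E[α(G)] ≥ n − E[|E(G)|] = 68 − 67/12 = 749/12.
Numerically: ≈ 62.417.
(This is only a lower bound; the true E[α(G)] may be larger.)

E[α(G)] ≥ 749/12 ≈ 62.417.


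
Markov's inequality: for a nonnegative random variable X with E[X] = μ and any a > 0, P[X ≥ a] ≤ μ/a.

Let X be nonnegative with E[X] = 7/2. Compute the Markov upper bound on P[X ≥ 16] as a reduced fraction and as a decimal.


μ = E[X] = 7/2, a = 16.
Markov: P[X ≥ 16] ≤ μ/a = (7/2)/16 = 7/32.
Numerically: ≈ 0.219.
(Since a = 16 > μ = 3.500, the bound 7/32 is < 1 and informative.)

P[X ≥ 16] ≤ 7/32 ≈ 0.219.


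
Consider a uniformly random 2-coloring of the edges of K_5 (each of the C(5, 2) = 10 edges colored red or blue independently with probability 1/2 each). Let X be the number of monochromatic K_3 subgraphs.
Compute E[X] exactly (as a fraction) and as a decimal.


Let X = Σ_S X_S over the C(5, 3) = 10 subsets S of size 3, where X_S = 1 if the K_3 on S is monochromatic.
For a fixed S, the K_3 on S has C(3, 2) = 3 edges. P[all 3 edges red] = (1/2)^3, and likewise for blue, so P[monochromatic] = 2·(1/2)^3 = 2^{1 − 3} = 1/4.
By linearity: E[X] = C(5, 3) · 2^{1 − 3} = 10 · 1/4 = 5/2.
Numerically: E[X] ≈ 2.5000.

E[X] = C(5,3)·2^(1−C(3,2)) = 5/2 ≈ 2.5000.


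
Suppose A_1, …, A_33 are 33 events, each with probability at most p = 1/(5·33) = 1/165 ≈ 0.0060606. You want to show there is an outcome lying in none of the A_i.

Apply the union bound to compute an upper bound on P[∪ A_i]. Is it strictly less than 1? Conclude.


Union bound: P[∪_{i=1}^{33} A_i] ≤ Σ_i P[A_i] ≤ 33·p = 33·(1/165) = 1/5.
Numerically: 1/5 ≈ 0.2000000.
Is 1/5 < 1? YES.
Since P[∪ A_i] ≤ 1/5 < 1, the complement has P[∩ A_i^c] ≥ 1 − 1/5 = 4/5 > 0, so some outcome avoids every A_i.

33·p = 1/5 ≈ 0.2000000; existence CERTIFIED by the union bound.


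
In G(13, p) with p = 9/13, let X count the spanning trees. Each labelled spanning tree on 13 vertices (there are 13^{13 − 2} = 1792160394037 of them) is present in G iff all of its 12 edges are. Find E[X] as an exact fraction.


K_13 has 13^{13 − 2} = 1792160394037 labelled spanning trees.
For each such spanning tree H, let X_H = 1 if all 12 edges of H are present in G. Then P[X_H = 1] = p^{12} = (9/13)^{12} = 282429536481/23298085122481.
Summing the indicators: E[X] = Σ_H E[X_H] = 1792160394037 · p^{12} = 1792160394037 · 282429536481/23298085122481 = 282429536481/13.
Numerically: E[X] ≈ 2.17e+10.

E[X] = 1792160394037 · (9/13)^{12} = 282429536481/13 ≈ 2.17e+10.


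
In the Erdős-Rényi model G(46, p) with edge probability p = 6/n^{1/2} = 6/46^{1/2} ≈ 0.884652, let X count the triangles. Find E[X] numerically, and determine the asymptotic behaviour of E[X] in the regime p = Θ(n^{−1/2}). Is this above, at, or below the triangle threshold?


Number of potential triangles: C(46, 3) = 15180.
Each occurs with probability p³ ≈ (0.884652)³ ≈ 6.92336142e-01.
By linearity: E[X] = C(46, 3)·p³ ≈ 15180 · 6.92336142e-01 ≈ 10509.662635.
Since α = 1/2 < 1, p = c/n^{1/2} ≫ 1/n is above the triangle threshold p ~ 1/n. Asymptotically E[X] ~ (c³/6)·n^{3(1−α)} = (6³/6)·n^{1.5} → ∞; triangles are abundant w.h.p.

E[X] ≈ 10509.662635; in regime p = Θ(1/n^{1/2}) E[X] diverges (above the triangle threshold p ~ 1/n).


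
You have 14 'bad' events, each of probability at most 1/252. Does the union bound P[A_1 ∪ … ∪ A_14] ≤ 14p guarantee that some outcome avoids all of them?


Union bound: P[∪_{i=1}^{14} A_i] ≤ Σ_i P[A_i] ≤ 14·p = 14·(1/252) = 1/18.
Numerically: 1/18 ≈ 0.05556.
Is 1/18 < 1? YES.
Since P[∪ A_i] ≤ 1/18 < 1, the complement has P[∩ A_i^c] ≥ 1 − 1/18 = 17/18 > 0, so some outcome avoids every A_i.

14·p = 1/18 ≈ 0.05556; existence CERTIFIED by the union bound.


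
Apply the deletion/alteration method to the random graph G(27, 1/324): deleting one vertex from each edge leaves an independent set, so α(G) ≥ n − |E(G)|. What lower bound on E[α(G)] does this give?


E[|E(G)|] = C(27, 2)·p = 351 · (1/324) = 13/12.
E[α(G)] ≥ n − E[|E(G)|] = 27 − 13/12 = 311/12.
Numerically: ≈ 25.916667.
(This is only a lower bound; the true E[α(G)] may be larger.)

E[α(G)] ≥ 311/12 ≈ 25.916667.


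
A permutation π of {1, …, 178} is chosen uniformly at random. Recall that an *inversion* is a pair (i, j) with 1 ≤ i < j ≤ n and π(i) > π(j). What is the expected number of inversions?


Write X = Σ X_I over the C(178, 2) = 15753 pairs i < j, with X_I the indicator of one inversion.
There are 15753 indicators.
For each fixed pair i < j, the values π(i) and π(j) are two distinct elements of {1, …, 178} in uniformly random order; by symmetry P[π(i) > π(j)] = 1/2.
By linearity: E[X] = 15753 · (1/2) = C(178, 2) · (1/2) = 15753/2 = 15753/2 ≈ 7876.50000.

E[X] = 15753/2 = 7876.50000.


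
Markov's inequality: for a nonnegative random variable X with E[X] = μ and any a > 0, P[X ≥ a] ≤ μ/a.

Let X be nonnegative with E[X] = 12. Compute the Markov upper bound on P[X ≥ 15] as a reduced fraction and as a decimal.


μ = E[X] = 12, a = 15.
Markov: P[X ≥ 15] ≤ μ/a = (12)/15 = 4/5.
Numerically: ≈ 0.800.
(Since a = 15 > μ = 12.000, the bound 4/5 is < 1 and informative.)

P[X ≥ 15] ≤ 4/5 ≈ 0.800.


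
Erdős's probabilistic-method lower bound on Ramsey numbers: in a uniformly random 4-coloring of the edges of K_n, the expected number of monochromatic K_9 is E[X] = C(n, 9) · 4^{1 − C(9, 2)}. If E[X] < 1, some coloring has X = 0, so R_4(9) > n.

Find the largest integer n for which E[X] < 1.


We need C(n, 9) · 4^{1 − 36} < 1, i.e. C(n, 9) < 4^{36 − 1} = 1180591620717411303424.
Check values of n near the boundary:
  n = 910: C(910, 9) = 1133378248346922788210; 1133378248346922788210 < 1180591620717411303424? YES
  n = 911: C(911, 9) = 1144686900492291197405; 1144686900492291197405 < 1180591620717411303424? YES
  n = 912: C(912, 9) = 1156095740032081475120; 1156095740032081475120 < 1180591620717411303424? YES
  n = 913: C(913, 9) = 1167605542753639808390; 1167605542753639808390 < 1180591620717411303424? YES
  n = 914: C(914, 9) = 1179217089587653905932; 1179217089587653905932 < 1180591620717411303424? YES
  n = 915: C(915, 9) = 1190931166636537885130; 1190931166636537885130 < 1180591620717411303424? NO
The largest n with C(n, 9) < 1180591620717411303424 is n = 914 (where E[X] = 294804272396913476483/295147905179352825856 ≈ 0.9988357). Hence R_4(9) > 914, i.e. R_4(9) ≥ 915.

Largest n = 914; hence R_4(9) > 914.


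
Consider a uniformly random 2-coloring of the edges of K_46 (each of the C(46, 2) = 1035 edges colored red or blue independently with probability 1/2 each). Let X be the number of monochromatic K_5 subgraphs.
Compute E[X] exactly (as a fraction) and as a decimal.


Let X = Σ_S X_S over the C(46, 5) = 1370754 subsets S of size 5, where X_S = 1 if the K_5 on S is monochromatic.
For a fixed S, the K_5 on S has C(5, 2) = 10 edges. P[all 10 edges red] = (1/2)^10, and likewise for blue, so P[monochromatic] = 2·(1/2)^10 = 2^{1 − 10} = 1/512.
By linearity: E[X] = C(46, 5) · 2^{1 − 10} = 1370754 · 1/512 = 685377/256.
Numerically: E[X] ≈ 2677.254.

E[X] = C(46,5)·2^(1−C(5,2)) = 685377/256 ≈ 2677.254.


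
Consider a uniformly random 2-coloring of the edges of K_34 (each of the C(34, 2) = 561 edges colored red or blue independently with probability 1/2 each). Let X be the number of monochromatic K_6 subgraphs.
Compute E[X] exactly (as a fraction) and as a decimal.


Let X = Σ_S X_S over the C(34, 6) = 1344904 subsets S of size 6, where X_S = 1 if the K_6 on S is monochromatic.
For a fixed S, the K_6 on S has C(6, 2) = 15 edges. P[all 15 edges red] = (1/2)^15, and likewise for blue, so P[monochromatic] = 2·(1/2)^15 = 2^{1 − 15} = 1/16384.
By linearity of expectation: E[X] = C(34, 6) · 2^{1 − 15} = 1344904 · 1/16384 = 168113/2048.
Numerically: E[X] ≈ 82.086426.

E[X] = C(34,6)·2^(1−C(6,2)) = 168113/2048 ≈ 82.086426.


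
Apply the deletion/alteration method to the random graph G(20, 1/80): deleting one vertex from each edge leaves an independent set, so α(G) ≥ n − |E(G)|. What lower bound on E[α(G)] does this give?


E[|E(G)|] = C(20, 2)·p = 190 · (1/80) = 19/8.
E[α(G)] ≥ n − E[|E(G)|] = 20 − 19/8 = 141/8.
Numerically: ≈ 17.625.
(This is only a lower bound; the true E[α(G)] may be larger.)

E[α(G)] ≥ 141/8 ≈ 17.625.


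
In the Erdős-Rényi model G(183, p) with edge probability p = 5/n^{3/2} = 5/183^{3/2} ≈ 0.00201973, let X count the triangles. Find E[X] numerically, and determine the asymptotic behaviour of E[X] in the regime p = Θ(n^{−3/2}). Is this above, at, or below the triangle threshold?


Number of potential triangles: C(183, 3) = 1004731.
Each occurs with probability p³ ≈ (0.00201973)³ ≈ 8.23910636e-09.
By linearity: E[X] = C(183, 3)·p³ ≈ 1004731 · 8.23910636e-09 ≈ 0.008278.
Since α = 3/2 > 1, p = c/n^{3/2} = o(1/n) is below the triangle threshold p ~ 1/n. Asymptotically E[X] ~ (c³/6)·n^{3(1−α)} = (5³/6)·n^{-1.5} → 0, so by Markov's inequality G has no triangles w.h.p.

E[X] ≈ 0.008278; in regime p = Θ(1/n^{3/2}) E[X] tends to 0 (below the triangle threshold p ~ 1/n).


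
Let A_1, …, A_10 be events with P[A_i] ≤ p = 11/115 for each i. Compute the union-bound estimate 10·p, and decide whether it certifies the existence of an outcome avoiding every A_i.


Union bound: P[∪_{i=1}^{10} A_i] ≤ Σ_i P[A_i] ≤ 10·p = 10·(11/115) = 22/23.
Numerically: 22/23 ≈ 0.957.
Is 22/23 < 1? YES.
Since P[∪ A_i] ≤ 22/23 < 1, the complement has P[∩ A_i^c] ≥ 1 − 22/23 = 1/23 > 0, so some outcome avoids every A_i.

10·p = 22/23 ≈ 0.957; existence CERTIFIED by the union bound.


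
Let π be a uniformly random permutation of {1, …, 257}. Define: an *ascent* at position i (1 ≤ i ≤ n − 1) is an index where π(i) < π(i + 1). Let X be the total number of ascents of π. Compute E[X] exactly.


Write X = Σ X_I over i = 1, …, 256, with X_I the indicator of one ascent.
There are 256 indicators.
For each fixed i, the pair (π(i), π(i+1)) is a uniformly random ordered pair of distinct values from {1, …, 257}; by symmetry P[π(i) < π(i+1)] = 1/2.
By linearity: E[X] = 256 · (1/2) = (257 − 1) · (1/2) = 128 ≈ 128.000000.

E[X] = 128 = 128.000000.


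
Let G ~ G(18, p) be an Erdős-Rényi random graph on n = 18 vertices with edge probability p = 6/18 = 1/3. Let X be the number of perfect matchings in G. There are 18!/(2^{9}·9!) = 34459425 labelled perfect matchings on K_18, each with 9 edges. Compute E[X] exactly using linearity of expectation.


K_18 has 18!/(2^{9}·9!) = 34459425 labelled perfect matchings.
For each such perfect matching H, let X_H = 1 if all 9 edges of H are present in G. Then P[X_H = 1] = p^{9} = (1/3)^{9} = 1/19683.
Summing the indicators: E[X] = Σ_H E[X_H] = 34459425 · p^{9} = 34459425 · 1/19683 = 425425/243.
Numerically: E[X] ≈ 1.75e+03.

E[X] = 34459425 · (1/3)^{9} = 425425/243 ≈ 1.75e+03.
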